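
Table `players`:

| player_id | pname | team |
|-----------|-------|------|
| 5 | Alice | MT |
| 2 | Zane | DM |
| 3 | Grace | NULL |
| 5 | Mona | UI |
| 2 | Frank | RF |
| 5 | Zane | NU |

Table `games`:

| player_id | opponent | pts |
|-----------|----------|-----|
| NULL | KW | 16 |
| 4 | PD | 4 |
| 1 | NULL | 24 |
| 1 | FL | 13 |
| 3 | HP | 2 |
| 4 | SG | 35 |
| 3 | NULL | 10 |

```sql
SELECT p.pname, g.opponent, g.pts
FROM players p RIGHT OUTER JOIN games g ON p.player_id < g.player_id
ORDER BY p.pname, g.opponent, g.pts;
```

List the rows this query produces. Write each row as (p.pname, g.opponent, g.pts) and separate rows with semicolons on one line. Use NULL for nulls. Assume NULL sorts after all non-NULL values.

RIGHT JOIN keeps every row from `games`; unmatched rows get NULL for `players`'s columns.
Matching on p.player_id < g.player_id. A NULL in a compared column never satisfies the condition.
Matched pairs: 10; unmatched g rows kept: 3.

(Frank, HP, 2); (Frank, PD, 4); (Frank, SG, 35); (Frank, NULL, 10); (Grace, PD, 4); (Grace, SG, 35); (Zane, HP, 2); (Zane, PD, 4); (Zane, SG, 35); (Zane, NULL, 10); (NULL, FL, 13); (NULL, KW, 16); (NULL, NULL, 24)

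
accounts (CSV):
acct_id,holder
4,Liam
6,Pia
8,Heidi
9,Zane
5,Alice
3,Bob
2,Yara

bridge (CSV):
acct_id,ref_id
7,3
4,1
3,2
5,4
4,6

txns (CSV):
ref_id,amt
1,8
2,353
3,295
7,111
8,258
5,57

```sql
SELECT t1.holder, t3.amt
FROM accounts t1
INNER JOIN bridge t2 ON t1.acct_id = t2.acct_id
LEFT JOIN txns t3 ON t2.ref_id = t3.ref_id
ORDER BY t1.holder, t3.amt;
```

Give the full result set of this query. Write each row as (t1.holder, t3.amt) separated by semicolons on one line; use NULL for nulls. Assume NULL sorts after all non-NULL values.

Joins associate left-to-right: accounts INNER JOIN bridge on acct_id gives 4 intermediate row(s).
Then LEFT JOIN `txns t3` on ref_id: each of those 4 rows is kept; rows whose t2.ref_id has no match in t3 get NULL for t3's columns.

(Alice, NULL); (Bob, 353); (Liam, 8); (Liam, NULL)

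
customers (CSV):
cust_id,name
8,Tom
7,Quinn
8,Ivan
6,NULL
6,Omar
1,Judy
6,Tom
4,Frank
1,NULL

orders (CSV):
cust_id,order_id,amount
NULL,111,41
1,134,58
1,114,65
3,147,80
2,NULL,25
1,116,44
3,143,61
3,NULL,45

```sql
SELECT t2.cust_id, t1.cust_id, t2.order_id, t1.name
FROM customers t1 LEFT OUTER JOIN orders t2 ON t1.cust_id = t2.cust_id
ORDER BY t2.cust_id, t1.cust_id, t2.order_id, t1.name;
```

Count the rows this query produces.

LEFT JOIN keeps every row from `customers`; unmatched rows get NULL for `orders`'s columns.
Matching on t1.cust_id = t2.cust_id. A NULL in a compared column never satisfies the condition.
- cust_id=8: no t2 row matches, row kept with t2 columns NULL.
- cust_id=7: no t2 row matches, row kept with t2 columns NULL.
- cust_id=8: no t2 row matches, row kept with t2 columns NULL.
- cust_id=6: no t2 row matches, row kept with t2 columns NULL.
- cust_id=6: no t2 row matches, row kept with t2 columns NULL.
- cust_id=1: 3 matching t2 row(s), so 3 row(s) emitted.
- cust_id=6: no t2 row matches, row kept with t2 columns NULL.
- cust_id=4: no t2 row matches, row kept with t2 columns NULL.
- cust_id=1: 3 matching t2 row(s), so 3 row(s) emitted.
Total: 6 matched + 7 padded = 13 rows.

13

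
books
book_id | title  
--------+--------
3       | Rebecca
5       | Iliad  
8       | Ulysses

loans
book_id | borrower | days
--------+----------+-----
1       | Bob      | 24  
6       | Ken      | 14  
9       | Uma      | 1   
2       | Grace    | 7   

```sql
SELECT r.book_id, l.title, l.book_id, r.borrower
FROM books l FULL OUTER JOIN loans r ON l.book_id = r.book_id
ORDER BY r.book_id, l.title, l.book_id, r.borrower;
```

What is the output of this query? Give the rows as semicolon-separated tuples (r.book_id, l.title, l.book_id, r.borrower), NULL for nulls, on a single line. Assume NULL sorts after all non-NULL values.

FULL OUTER JOIN keeps every row from both sides; unmatched rows get NULL for the other side's columns.
Matching on l.book_id = r.book_id.
Matched pairs: 0; unmatched l rows kept: 3; unmatched r rows kept: 4.

(1, NULL, NULL, Bob); (2, NULL, NULL, Grace); (6, NULL, NULL, Ken); (9, NULL, NULL, Uma); (NULL, Iliad, 5, NULL); (NULL, Rebecca, 3, NULL); (NULL, Ulysses, 8, NULL)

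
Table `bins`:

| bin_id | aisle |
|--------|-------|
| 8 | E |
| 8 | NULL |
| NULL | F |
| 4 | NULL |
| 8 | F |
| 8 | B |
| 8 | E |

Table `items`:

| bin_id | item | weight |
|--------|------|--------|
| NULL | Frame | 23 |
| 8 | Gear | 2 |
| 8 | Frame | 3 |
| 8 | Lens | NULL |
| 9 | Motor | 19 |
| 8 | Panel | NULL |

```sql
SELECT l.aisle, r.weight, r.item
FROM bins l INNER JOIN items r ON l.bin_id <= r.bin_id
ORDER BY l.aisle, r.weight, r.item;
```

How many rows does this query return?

30

INNER JOIN keeps only pairs where the ON condition holds.
Matching on l.bin_id <= r.bin_id. A NULL in a compared column never satisfies the condition.
- l[0] bin_id=8 → 5 match(es) in r → 5 row(s).
- l[1] bin_id=8 → 5 match(es) in r → 5 row(s).
- l[2] bin_id=NULL → no match; dropped.
- l[3] bin_id=4 → 5 match(es) in r → 5 row(s).
- l[4] bin_id=8 → 5 match(es) in r → 5 row(s).
- l[5] bin_id=8 → 5 match(es) in r → 5 row(s).
- l[6] bin_id=8 → 5 match(es) in r → 5 row(s).
Total: 30 rows.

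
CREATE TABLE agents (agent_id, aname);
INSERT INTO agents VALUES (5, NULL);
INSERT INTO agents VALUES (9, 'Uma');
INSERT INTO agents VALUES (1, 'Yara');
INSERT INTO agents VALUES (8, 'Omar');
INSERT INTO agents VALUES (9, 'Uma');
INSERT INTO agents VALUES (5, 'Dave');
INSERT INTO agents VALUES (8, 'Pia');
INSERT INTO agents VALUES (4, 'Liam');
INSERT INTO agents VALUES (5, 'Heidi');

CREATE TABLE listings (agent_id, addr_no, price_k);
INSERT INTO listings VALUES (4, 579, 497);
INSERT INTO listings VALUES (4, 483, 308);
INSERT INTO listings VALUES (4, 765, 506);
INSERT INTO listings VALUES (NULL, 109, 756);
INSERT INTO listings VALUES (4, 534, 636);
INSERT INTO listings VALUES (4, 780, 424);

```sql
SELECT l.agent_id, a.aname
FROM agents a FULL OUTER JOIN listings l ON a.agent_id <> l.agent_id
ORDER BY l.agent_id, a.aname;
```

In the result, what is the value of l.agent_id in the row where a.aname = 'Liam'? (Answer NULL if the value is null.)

FULL OUTER JOIN keeps every row from both sides; unmatched rows get NULL for the other side's columns.
Matching on a.agent_id <> l.agent_id. A NULL in a compared column never satisfies the condition.
- agent_id=5: 5 matching l row(s), so 5 row(s) emitted.
- agent_id=9: 5 matching l row(s), so 5 row(s) emitted.
- agent_id=1: 5 matching l row(s), so 5 row(s) emitted.
- agent_id=8: 5 matching l row(s), so 5 row(s) emitted.
- agent_id=9: 5 matching l row(s), so 5 row(s) emitted.
- agent_id=5: 5 matching l row(s), so 5 row(s) emitted.
- agent_id=8: 5 matching l row(s), so 5 row(s) emitted.
- agent_id=4: no l row matches, row kept with l columns NULL.
- agent_id=5: 5 matching l row(s), so 5 row(s) emitted.
- 1 l row(s) had no a match → kept, a columns NULL.

NULL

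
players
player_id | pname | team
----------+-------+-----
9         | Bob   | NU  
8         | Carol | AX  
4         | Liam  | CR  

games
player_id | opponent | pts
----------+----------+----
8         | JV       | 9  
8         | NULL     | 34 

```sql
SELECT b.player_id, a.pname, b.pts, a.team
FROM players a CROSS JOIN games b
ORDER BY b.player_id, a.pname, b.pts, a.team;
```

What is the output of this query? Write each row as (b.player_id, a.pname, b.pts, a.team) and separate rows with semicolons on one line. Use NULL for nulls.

CROSS JOIN pairs every row of `players` with every row of `games`: 3 × 2 = 6 rows.
After projecting and ordering:
b.player_id | a.pname | b.pts | a.team
8 | Bob | 9 | NU
8 | Bob | 34 | NU
8 | Carol | 9 | AX
8 | Carol | 34 | AX
8 | Liam | 9 | CR
8 | Liam | 34 | CR

(8, Bob, 9, NU); (8, Bob, 34, NU); (8, Carol, 9, AX); (8, Carol, 34, AX); (8, Liam, 9, CR); (8, Liam, 34, CR)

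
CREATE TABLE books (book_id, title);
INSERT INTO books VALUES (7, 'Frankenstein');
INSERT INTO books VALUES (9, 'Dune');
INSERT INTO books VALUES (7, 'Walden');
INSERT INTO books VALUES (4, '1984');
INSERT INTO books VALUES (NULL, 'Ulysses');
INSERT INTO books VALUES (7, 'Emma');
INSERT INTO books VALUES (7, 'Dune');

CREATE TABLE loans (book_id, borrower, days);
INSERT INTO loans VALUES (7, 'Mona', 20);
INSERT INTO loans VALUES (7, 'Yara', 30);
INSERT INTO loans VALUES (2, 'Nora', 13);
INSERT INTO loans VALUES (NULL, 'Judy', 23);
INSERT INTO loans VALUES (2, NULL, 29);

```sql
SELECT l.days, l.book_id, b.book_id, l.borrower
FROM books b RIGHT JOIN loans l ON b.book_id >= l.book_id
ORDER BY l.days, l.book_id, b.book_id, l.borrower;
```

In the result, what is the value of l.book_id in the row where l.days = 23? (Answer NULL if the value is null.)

NULL

RIGHT JOIN keeps every row from `loans`; unmatched rows get NULL for `books`'s columns.
Matching on b.book_id >= l.book_id. A NULL in a compared column never satisfies the condition.
- b[0] book_id=7 → 4 match(es) in l → 4 row(s).
- b[1] book_id=9 → 4 match(es) in l → 4 row(s).
- b[2] book_id=7 → 4 match(es) in l → 4 row(s).
- b[3] book_id=4 → 2 match(es) in l → 2 row(s).
- b[4] book_id=NULL → no match.
- b[5] book_id=7 → 4 match(es) in l → 4 row(s).
- b[6] book_id=7 → 4 match(es) in l → 4 row(s).
- 1 l row(s) had no b match → kept, b columns NULL.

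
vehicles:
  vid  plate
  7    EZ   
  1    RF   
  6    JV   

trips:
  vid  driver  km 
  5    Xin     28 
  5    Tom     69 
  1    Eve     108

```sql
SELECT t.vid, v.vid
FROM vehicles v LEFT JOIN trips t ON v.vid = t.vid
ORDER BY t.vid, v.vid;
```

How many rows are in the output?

3

LEFT JOIN keeps every row from `vehicles`; unmatched rows get NULL for `trips`'s columns.
Matching on v.vid = t.vid.
- v[0] vid=7 → no match; kept with NULLs on the t side.
- v[1] vid=1 → 1 match(es) in t → 1 row(s).
- v[2] vid=6 → no match; kept with NULLs on the t side.
Total: 1 matched + 2 padded = 3 rows.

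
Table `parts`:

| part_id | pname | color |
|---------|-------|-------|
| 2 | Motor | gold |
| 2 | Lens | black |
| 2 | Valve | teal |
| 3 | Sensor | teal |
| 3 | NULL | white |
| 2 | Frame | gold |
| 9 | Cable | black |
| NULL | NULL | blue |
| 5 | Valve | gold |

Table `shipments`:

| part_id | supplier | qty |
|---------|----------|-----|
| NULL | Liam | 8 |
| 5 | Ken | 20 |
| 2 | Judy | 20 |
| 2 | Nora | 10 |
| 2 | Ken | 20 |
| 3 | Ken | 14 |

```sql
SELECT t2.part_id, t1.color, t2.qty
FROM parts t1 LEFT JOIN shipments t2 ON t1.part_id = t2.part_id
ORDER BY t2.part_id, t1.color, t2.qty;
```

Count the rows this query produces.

LEFT JOIN keeps every row from `parts`; unmatched rows get NULL for `shipments`'s columns.
Matching on t1.part_id = t2.part_id. A NULL in a compared column never satisfies the condition.
- t1[0] part_id=2 → 3 match(es) in t2 → 3 row(s).
- t1[1] part_id=2 → 3 match(es) in t2 → 3 row(s).
- t1[2] part_id=2 → 3 match(es) in t2 → 3 row(s).
- t1[3] part_id=3 → 1 match(es) in t2 → 1 row(s).
- t1[4] part_id=3 → 1 match(es) in t2 → 1 row(s).
- t1[5] part_id=2 → 3 match(es) in t2 → 3 row(s).
- t1[6] part_id=9 → no match; kept with NULLs on the t2 side.
- t1[7] part_id=NULL → no match; kept with NULLs on the t2 side.
- t1[8] part_id=5 → 1 match(es) in t2 → 1 row(s).
Total: 15 matched + 2 padded = 17 rows.

17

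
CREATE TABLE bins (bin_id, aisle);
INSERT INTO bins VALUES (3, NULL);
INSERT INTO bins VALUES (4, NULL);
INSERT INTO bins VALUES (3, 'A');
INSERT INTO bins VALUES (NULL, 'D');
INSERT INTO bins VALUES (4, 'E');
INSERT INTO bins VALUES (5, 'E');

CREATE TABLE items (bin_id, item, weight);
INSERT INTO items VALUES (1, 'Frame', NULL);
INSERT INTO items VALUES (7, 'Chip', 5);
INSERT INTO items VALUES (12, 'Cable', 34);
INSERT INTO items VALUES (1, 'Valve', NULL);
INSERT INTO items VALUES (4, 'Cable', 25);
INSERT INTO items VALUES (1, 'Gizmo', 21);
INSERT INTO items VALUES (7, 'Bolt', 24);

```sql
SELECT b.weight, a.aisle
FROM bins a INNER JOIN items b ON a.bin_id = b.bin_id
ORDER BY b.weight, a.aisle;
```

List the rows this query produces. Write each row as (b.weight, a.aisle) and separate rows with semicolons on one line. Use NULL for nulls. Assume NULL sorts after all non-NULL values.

(25, E); (25, NULL)

INNER JOIN keeps only pairs where the ON condition holds.
Matching on a.bin_id = b.bin_id. A NULL in a compared column never satisfies the condition.
- a (bin_id=3) has no partner → excluded.
- a (bin_id=4) pairs with 1 row(s) of b.
- a (bin_id=3) has no partner → excluded.
- a (bin_id=NULL) has no partner → excluded.
- a (bin_id=4) pairs with 1 row(s) of b.
- a (bin_id=5) has no partner → excluded.
After projecting and ordering:
b.weight | a.aisle
25 | E
25 | NULL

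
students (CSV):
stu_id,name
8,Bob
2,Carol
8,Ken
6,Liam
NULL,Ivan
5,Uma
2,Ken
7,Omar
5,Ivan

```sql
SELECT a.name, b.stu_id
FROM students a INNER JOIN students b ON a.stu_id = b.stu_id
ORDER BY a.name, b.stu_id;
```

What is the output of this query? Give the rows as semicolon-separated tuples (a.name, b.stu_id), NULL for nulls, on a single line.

(Bob, 8); (Bob, 8); (Carol, 2); (Carol, 2); (Ivan, 5); (Ivan, 5); (Ken, 2); (Ken, 2); (Ken, 8); (Ken, 8); (Liam, 6); (Omar, 7); (Uma, 5); (Uma, 5)

INNER JOIN keeps only pairs where the ON condition holds.
Matching on a.stu_id = b.stu_id. A NULL in a compared column never satisfies the condition.
Matched pairs: 14.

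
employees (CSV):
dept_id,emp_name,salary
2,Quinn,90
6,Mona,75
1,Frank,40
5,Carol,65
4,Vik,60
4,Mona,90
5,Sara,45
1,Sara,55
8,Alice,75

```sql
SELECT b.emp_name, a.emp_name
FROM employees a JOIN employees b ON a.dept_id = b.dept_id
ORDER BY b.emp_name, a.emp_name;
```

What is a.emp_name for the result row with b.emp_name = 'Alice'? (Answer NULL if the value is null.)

Alice

INNER JOIN keeps only pairs where the ON condition holds.
Matching on a.dept_id = b.dept_id.
Matched pairs: 15.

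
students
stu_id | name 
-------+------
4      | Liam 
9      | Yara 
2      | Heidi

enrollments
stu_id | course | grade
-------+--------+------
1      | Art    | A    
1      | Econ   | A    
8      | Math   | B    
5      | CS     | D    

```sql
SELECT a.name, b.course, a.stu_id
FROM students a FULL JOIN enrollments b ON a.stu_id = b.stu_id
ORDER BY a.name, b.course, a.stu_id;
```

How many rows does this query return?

7

FULL OUTER JOIN keeps every row from both sides; unmatched rows get NULL for the other side's columns.
Matching on a.stu_id = b.stu_id.
Matched pairs: 0; unmatched a rows kept: 3; unmatched b rows kept: 4.
Total: 0 matched + 7 padded = 7 rows.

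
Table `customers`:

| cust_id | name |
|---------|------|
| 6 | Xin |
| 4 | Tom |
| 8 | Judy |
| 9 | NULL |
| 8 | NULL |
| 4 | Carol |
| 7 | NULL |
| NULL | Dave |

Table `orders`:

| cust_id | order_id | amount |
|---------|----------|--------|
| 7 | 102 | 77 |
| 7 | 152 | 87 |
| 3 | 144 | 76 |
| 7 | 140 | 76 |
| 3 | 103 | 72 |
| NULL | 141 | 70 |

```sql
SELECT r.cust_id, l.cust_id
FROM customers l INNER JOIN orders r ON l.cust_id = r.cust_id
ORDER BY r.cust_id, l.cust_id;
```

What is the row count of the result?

3

INNER JOIN keeps only pairs where the ON condition holds.
Matching on l.cust_id = r.cust_id. A NULL in a compared column never satisfies the condition.
- l[0] cust_id=6 → no match; dropped.
- l[1] cust_id=4 → no match; dropped.
- l[2] cust_id=8 → no match; dropped.
- l[3] cust_id=9 → no match; dropped.
- l[4] cust_id=8 → no match; dropped.
- l[5] cust_id=4 → no match; dropped.
- l[6] cust_id=7 → 3 match(es) in r → 3 row(s).
- l[7] cust_id=NULL → no match; dropped.
Total: 3 rows.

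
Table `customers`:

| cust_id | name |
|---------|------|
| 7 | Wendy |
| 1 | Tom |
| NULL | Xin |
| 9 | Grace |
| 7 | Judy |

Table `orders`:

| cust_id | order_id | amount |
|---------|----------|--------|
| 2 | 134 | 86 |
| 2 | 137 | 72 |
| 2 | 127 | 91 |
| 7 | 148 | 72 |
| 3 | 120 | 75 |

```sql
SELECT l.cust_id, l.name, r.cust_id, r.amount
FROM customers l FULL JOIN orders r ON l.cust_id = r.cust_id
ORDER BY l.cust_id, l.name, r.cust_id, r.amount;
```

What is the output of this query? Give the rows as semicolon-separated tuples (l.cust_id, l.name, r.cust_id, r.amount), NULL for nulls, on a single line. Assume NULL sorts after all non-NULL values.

(1, Tom, NULL, NULL); (7, Judy, 7, 72); (7, Wendy, 7, 72); (9, Grace, NULL, NULL); (NULL, Xin, NULL, NULL); (NULL, NULL, 2, 72); (NULL, NULL, 2, 86); (NULL, NULL, 2, 91); (NULL, NULL, 3, 75)

FULL OUTER JOIN keeps every row from both sides; unmatched rows get NULL for the other side's columns.
Matching on l.cust_id = r.cust_id. A NULL in a compared column never satisfies the condition.
Matched pairs: 2; unmatched l rows kept: 3; unmatched r rows kept: 4.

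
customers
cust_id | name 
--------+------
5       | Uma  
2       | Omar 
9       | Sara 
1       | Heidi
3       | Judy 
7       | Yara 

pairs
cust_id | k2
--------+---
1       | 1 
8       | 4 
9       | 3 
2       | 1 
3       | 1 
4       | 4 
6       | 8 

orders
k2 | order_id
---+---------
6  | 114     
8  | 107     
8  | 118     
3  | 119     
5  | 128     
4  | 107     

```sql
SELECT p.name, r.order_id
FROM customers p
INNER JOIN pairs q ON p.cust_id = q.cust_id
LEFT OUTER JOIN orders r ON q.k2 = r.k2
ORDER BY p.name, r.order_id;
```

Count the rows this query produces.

Evaluate left to right. First `customers p INNER JOIN pairs q` on cust_id: 4 row(s).
Then LEFT JOIN `orders r` on k2: each of those 4 rows is kept; rows whose q.k2 has no match in r get NULL for r's columns.
Result: 4 row(s).

4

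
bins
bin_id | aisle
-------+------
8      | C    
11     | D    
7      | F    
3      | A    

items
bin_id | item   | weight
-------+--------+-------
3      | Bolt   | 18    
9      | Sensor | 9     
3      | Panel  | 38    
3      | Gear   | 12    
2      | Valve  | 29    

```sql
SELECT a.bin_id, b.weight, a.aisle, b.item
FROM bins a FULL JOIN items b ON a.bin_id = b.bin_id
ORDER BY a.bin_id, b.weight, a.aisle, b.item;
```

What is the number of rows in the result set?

8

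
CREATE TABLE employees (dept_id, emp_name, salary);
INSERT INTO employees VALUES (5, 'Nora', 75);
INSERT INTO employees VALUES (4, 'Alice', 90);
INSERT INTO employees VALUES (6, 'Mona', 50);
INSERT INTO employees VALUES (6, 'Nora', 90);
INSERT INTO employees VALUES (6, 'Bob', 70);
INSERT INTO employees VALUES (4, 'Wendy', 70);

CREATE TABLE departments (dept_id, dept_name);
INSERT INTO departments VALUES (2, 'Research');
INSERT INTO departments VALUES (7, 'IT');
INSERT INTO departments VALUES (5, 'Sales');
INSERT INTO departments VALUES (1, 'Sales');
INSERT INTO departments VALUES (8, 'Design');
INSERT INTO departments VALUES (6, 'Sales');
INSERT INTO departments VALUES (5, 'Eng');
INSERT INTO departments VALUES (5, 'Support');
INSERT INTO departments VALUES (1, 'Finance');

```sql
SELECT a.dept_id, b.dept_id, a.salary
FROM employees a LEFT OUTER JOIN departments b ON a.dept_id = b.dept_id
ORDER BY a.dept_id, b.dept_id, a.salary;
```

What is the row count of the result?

8

LEFT JOIN keeps every row from `employees`; unmatched rows get NULL for `departments`'s columns.
Matching on a.dept_id = b.dept_id.
- a row (dept_id=5): matches 3 b row(s) → 3 output row(s).
- a row (dept_id=4): no match → kept, b columns NULL.
- a row (dept_id=6): matches 1 b row(s) → 1 output row(s).
- a row (dept_id=6): matches 1 b row(s) → 1 output row(s).
- a row (dept_id=6): matches 1 b row(s) → 1 output row(s).
- a row (dept_id=4): no match → kept, b columns NULL.
Total: 6 matched + 2 padded = 8 rows.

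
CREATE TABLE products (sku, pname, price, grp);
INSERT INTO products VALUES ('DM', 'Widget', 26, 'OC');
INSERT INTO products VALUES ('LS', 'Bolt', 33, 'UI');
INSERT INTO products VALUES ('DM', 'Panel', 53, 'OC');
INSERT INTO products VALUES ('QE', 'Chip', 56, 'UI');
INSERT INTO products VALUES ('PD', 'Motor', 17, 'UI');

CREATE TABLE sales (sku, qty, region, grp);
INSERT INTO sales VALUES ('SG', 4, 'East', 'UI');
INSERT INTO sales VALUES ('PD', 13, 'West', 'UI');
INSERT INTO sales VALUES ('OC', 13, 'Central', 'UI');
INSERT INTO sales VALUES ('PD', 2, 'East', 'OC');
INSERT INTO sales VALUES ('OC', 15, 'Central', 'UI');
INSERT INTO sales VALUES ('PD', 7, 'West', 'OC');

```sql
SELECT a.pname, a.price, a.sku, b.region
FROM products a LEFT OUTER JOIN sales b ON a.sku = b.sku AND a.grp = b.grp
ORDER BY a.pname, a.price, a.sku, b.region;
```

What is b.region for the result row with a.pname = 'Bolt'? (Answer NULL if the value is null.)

NULL

LEFT JOIN keeps every row from `products`; unmatched rows get NULL for `sales`'s columns.
Matching on a.sku = b.sku AND a.grp = b.grp.
- a row (sku=DM, grp=OC): no match → kept, b columns NULL.
- a row (sku=LS, grp=UI): no match → kept, b columns NULL.
- a row (sku=DM, grp=OC): no match → kept, b columns NULL.
- a row (sku=QE, grp=UI): no match → kept, b columns NULL.
- a row (sku=PD, grp=UI): matches 1 b row(s) → 1 output row(s).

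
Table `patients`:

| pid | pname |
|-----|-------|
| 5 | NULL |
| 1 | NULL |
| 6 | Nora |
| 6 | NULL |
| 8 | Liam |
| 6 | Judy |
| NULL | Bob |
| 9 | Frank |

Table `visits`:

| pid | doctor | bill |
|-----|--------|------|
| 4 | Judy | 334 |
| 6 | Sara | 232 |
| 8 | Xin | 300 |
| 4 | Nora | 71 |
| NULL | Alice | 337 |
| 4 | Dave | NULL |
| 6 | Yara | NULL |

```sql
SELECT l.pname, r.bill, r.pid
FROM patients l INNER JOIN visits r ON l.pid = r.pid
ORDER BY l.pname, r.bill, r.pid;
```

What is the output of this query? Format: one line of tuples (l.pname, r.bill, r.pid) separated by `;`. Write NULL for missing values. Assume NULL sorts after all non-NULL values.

(Judy, 232, 6); (Judy, NULL, 6); (Liam, 300, 8); (Nora, 232, 6); (Nora, NULL, 6); (NULL, 232, 6); (NULL, NULL, 6)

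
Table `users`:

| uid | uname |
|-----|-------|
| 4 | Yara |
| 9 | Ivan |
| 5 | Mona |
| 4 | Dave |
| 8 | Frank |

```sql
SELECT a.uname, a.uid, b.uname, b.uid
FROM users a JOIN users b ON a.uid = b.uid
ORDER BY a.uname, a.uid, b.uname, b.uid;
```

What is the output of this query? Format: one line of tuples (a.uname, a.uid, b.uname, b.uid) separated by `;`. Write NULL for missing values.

(Dave, 4, Dave, 4); (Dave, 4, Yara, 4); (Frank, 8, Frank, 8); (Ivan, 9, Ivan, 9); (Mona, 5, Mona, 5); (Yara, 4, Dave, 4); (Yara, 4, Yara, 4)

INNER JOIN keeps only pairs where the ON condition holds.
Matching on a.uid = b.uid.
- a (uid=4) pairs with 2 row(s) of b.
- a (uid=9) pairs with 1 row(s) of b.
- a (uid=5) pairs with 1 row(s) of b.
- a (uid=4) pairs with 2 row(s) of b.
- a (uid=8) pairs with 1 row(s) of b.
After projecting and ordering:
a.uname | a.uid | b.uname | b.uid
Dave | 4 | Dave | 4
Dave | 4 | Yara | 4
Frank | 8 | Frank | 8
Ivan | 9 | Ivan | 9
Mona | 5 | Mona | 5
Yara | 4 | Dave | 4
Yara | 4 | Yara | 4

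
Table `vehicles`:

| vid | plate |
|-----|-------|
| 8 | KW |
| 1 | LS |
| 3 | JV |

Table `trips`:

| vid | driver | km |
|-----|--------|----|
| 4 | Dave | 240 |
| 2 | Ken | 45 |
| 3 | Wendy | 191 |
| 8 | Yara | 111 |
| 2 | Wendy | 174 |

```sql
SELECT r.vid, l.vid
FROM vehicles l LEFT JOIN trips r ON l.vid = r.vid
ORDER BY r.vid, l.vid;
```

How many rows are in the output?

3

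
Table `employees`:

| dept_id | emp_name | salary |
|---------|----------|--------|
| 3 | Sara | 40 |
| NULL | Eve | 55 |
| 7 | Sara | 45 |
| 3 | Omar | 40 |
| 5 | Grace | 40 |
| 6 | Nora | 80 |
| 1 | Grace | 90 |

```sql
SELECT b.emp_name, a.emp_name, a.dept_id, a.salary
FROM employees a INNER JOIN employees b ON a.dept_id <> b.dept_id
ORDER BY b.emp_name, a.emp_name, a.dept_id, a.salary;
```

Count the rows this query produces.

28

INNER JOIN keeps only pairs where the ON condition holds.
Matching on a.dept_id <> b.dept_id. A NULL in a compared column never satisfies the condition.
- dept_id=3: 4 matching b row(s), so 4 row(s) emitted.
- dept_id=NULL: no matching b row, dropped.
- dept_id=7: 5 matching b row(s), so 5 row(s) emitted.
- dept_id=3: 4 matching b row(s), so 4 row(s) emitted.
- dept_id=5: 5 matching b row(s), so 5 row(s) emitted.
- dept_id=6: 5 matching b row(s), so 5 row(s) emitted.
- dept_id=1: 5 matching b row(s), so 5 row(s) emitted.
Total: 28 rows.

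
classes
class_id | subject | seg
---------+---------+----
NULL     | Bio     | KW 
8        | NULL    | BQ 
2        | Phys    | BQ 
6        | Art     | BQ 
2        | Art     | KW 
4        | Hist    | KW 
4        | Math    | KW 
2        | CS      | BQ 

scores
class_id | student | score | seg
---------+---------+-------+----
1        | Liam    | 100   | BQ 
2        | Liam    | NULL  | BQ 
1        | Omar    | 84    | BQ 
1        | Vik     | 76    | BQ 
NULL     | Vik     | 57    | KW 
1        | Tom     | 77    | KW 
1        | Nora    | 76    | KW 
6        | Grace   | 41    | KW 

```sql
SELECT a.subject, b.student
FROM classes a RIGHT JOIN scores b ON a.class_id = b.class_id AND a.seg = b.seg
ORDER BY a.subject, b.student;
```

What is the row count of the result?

9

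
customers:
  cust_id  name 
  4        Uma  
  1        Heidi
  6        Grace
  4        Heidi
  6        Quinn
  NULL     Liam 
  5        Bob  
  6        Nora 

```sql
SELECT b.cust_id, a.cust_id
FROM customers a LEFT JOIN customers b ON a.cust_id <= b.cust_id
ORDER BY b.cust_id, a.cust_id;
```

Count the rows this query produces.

33

LEFT JOIN keeps every row from `customers a`; unmatched rows get NULL for `customers b`'s columns.
Matching on a.cust_id <= b.cust_id. A NULL in a compared column never satisfies the condition.
- a row (cust_id=4): matches 6 b row(s) → 6 output row(s).
- a row (cust_id=1): matches 7 b row(s) → 7 output row(s).
- a row (cust_id=6): matches 3 b row(s) → 3 output row(s).
- a row (cust_id=4): matches 6 b row(s) → 6 output row(s).
- a row (cust_id=6): matches 3 b row(s) → 3 output row(s).
- a row (cust_id=NULL): no match → kept, b columns NULL.
- a row (cust_id=5): matches 4 b row(s) → 4 output row(s).
- a row (cust_id=6): matches 3 b row(s) → 3 output row(s).
Total: 32 matched + 1 padded = 33 rows.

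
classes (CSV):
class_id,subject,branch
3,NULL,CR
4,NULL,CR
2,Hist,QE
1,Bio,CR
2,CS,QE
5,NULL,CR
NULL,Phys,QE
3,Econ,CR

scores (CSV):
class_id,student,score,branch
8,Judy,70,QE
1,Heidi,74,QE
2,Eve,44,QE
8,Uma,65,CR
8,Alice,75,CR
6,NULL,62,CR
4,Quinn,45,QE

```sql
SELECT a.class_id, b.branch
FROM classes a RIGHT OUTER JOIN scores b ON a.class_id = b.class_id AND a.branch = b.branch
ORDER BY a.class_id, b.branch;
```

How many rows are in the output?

8

RIGHT JOIN keeps every row from `scores`; unmatched rows get NULL for `classes`'s columns.
Matching on a.class_id = b.class_id AND a.branch = b.branch. A NULL in a compared column never satisfies the condition.
- class_id=3, branch=CR: no matching b row.
- class_id=4, branch=CR: no matching b row.
- class_id=2, branch=QE: 1 matching b row(s), so 1 row(s) emitted.
- class_id=1, branch=CR: no matching b row.
- class_id=2, branch=QE: 1 matching b row(s), so 1 row(s) emitted.
- class_id=5, branch=CR: no matching b row.
- class_id=NULL, branch=QE: no matching b row.
- class_id=3, branch=CR: no matching b row.
- plus 6 unmatched b row(s), each kept with NULL a columns.
Total: 2 matched + 6 padded = 8 rows.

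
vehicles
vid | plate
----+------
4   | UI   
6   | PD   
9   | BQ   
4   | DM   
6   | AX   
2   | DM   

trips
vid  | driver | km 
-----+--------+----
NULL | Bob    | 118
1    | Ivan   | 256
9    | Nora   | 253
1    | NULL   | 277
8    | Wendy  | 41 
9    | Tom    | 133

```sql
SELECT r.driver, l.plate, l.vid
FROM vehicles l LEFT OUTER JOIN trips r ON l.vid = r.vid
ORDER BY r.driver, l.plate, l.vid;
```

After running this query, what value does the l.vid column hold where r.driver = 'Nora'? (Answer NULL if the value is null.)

9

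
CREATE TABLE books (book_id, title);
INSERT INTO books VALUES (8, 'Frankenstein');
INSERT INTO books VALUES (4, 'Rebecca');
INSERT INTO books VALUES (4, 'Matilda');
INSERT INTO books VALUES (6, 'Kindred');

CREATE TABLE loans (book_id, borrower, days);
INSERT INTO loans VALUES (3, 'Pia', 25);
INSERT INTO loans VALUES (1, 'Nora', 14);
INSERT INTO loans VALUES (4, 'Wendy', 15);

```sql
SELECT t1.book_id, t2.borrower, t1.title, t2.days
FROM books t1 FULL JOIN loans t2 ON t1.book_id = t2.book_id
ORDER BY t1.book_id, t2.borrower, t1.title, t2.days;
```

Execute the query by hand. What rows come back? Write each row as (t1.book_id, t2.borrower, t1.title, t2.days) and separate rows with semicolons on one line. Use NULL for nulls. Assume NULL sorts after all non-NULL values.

FULL OUTER JOIN keeps every row from both sides; unmatched rows get NULL for the other side's columns.
Matching on t1.book_id = t2.book_id.
- t1[0] book_id=8 → no match; kept with NULLs on the t2 side.
- t1[1] book_id=4 → 1 match(es) in t2 → 1 row(s).
- t1[2] book_id=4 → 1 match(es) in t2 → 1 row(s).
- t1[3] book_id=6 → no match; kept with NULLs on the t2 side.
- 2 t2 row(s) had no t1 match → kept, t1 columns NULL.
After projecting and ordering:
t1.book_id | t2.borrower | t1.title | t2.days
4 | Wendy | Matilda | 15
4 | Wendy | Rebecca | 15
6 | NULL | Kindred | NULL
8 | NULL | Frankenstein | NULL
NULL | Nora | NULL | 14
NULL | Pia | NULL | 25

(4, Wendy, Matilda, 15); (4, Wendy, Rebecca, 15); (6, NULL, Kindred, NULL); (8, NULL, Frankenstein, NULL); (NULL, Nora, NULL, 14); (NULL, Pia, NULL, 25)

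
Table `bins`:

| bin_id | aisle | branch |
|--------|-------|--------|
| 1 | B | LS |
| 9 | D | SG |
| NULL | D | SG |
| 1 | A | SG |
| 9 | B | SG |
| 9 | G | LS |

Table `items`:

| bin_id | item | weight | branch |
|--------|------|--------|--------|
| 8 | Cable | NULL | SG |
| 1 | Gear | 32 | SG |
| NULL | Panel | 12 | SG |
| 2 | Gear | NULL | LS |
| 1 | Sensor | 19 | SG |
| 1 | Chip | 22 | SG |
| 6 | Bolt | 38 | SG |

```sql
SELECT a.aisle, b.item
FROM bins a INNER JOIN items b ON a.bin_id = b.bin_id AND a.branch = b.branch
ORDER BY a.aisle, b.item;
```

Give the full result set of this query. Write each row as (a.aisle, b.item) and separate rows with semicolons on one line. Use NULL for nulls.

(A, Chip); (A, Gear); (A, Sensor)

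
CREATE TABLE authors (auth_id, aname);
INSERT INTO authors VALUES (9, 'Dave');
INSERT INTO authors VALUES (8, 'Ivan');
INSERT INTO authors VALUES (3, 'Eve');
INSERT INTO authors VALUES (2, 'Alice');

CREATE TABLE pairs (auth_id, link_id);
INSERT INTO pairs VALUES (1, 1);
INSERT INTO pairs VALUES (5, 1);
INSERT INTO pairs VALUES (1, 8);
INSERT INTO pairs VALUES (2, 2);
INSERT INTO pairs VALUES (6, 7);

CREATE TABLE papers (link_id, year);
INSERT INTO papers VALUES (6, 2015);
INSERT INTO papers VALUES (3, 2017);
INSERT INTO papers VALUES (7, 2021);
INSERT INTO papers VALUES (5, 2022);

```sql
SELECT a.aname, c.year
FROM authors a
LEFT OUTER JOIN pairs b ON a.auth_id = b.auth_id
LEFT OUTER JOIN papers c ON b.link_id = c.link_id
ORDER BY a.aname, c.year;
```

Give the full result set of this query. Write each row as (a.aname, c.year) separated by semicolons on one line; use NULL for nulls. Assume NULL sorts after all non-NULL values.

(Alice, NULL); (Dave, NULL); (Eve, NULL); (Ivan, NULL)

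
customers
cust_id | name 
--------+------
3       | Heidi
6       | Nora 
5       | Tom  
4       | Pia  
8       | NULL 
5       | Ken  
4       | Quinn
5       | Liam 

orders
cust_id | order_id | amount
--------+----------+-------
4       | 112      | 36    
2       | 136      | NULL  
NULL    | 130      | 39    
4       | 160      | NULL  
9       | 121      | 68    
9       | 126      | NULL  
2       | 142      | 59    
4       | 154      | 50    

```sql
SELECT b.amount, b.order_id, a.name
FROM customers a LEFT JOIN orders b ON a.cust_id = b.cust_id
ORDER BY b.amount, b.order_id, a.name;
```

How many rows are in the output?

LEFT JOIN keeps every row from `customers`; unmatched rows get NULL for `orders`'s columns.
Matching on a.cust_id = b.cust_id. A NULL in a compared column never satisfies the condition.
- a row (cust_id=3): no match → kept, b columns NULL.
- a row (cust_id=6): no match → kept, b columns NULL.
- a row (cust_id=5): no match → kept, b columns NULL.
- a row (cust_id=4): matches 3 b row(s) → 3 output row(s).
- a row (cust_id=8): no match → kept, b columns NULL.
- a row (cust_id=5): no match → kept, b columns NULL.
- a row (cust_id=4): matches 3 b row(s) → 3 output row(s).
- a row (cust_id=5): no match → kept, b columns NULL.
Total: 6 matched + 6 padded = 12 rows.

12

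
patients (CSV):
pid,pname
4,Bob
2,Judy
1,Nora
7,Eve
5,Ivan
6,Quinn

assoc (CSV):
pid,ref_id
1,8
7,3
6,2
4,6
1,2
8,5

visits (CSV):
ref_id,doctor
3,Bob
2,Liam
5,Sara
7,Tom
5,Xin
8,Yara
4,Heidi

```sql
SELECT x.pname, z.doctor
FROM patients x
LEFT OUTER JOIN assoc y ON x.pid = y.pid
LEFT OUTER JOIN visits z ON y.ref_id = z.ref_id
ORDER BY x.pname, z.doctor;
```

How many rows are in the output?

7

Joins associate left-to-right: patients LEFT JOIN assoc on pid gives 7 intermediate row(s).
Then LEFT JOIN `visits z` on ref_id: each of those 7 rows is kept; rows whose y.ref_id has no match in z get NULL for z's columns.
Result: 7 row(s).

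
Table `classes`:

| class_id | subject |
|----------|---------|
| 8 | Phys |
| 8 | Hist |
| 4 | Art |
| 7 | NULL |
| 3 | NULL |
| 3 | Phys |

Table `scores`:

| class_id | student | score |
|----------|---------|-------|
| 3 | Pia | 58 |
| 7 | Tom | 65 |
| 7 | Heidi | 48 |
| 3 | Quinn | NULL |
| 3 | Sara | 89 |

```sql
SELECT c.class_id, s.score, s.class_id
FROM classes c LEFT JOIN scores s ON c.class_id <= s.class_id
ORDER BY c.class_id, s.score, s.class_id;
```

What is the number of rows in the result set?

LEFT JOIN keeps every row from `classes`; unmatched rows get NULL for `scores`'s columns.
Matching on c.class_id <= s.class_id.
- class_id=8: no s row matches, row kept with s columns NULL.
- class_id=8: no s row matches, row kept with s columns NULL.
- class_id=4: 2 matching s row(s), so 2 row(s) emitted.
- class_id=7: 2 matching s row(s), so 2 row(s) emitted.
- class_id=3: 5 matching s row(s), so 5 row(s) emitted.
- class_id=3: 5 matching s row(s), so 5 row(s) emitted.
Total: 14 matched + 2 padded = 16 rows.

16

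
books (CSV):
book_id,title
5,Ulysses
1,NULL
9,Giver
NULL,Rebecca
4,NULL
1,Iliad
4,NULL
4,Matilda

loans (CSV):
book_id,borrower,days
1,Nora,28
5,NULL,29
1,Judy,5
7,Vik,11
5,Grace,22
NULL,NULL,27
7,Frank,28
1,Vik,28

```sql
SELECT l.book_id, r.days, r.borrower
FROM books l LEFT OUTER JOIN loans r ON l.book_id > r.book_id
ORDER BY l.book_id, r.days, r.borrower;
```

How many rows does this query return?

22

LEFT JOIN keeps every row from `books`; unmatched rows get NULL for `loans`'s columns.
Matching on l.book_id > r.book_id. A NULL in a compared column never satisfies the condition.
- l row (book_id=5): matches 3 r row(s) → 3 output row(s).
- l row (book_id=1): no match → kept, r columns NULL.
- l row (book_id=9): matches 7 r row(s) → 7 output row(s).
- l row (book_id=NULL): no match → kept, r columns NULL.
- l row (book_id=4): matches 3 r row(s) → 3 output row(s).
- l row (book_id=1): no match → kept, r columns NULL.
- l row (book_id=4): matches 3 r row(s) → 3 output row(s).
- l row (book_id=4): matches 3 r row(s) → 3 output row(s).
Total: 19 matched + 3 padded = 22 rows.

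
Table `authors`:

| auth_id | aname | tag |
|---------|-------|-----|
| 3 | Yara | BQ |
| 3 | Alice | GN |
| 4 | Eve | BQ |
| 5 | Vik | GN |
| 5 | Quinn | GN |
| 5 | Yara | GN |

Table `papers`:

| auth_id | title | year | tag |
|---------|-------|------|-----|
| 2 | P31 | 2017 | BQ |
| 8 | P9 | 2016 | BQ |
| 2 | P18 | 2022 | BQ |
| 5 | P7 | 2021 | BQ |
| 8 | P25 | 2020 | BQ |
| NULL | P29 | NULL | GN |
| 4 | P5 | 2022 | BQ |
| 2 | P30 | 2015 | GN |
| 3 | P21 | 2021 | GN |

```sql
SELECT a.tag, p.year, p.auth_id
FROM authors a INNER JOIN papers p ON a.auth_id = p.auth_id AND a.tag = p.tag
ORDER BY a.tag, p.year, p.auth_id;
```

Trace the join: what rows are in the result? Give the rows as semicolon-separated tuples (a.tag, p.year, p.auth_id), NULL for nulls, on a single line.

INNER JOIN keeps only pairs where the ON condition holds.
Matching on a.auth_id = p.auth_id AND a.tag = p.tag. A NULL in a compared column never satisfies the condition.
- auth_id=3, tag=BQ: no matching p row, dropped.
- auth_id=3, tag=GN: 1 matching p row(s), so 1 row(s) emitted.
- auth_id=4, tag=BQ: 1 matching p row(s), so 1 row(s) emitted.
- auth_id=5, tag=GN: no matching p row, dropped.
- auth_id=5, tag=GN: no matching p row, dropped.
- auth_id=5, tag=GN: no matching p row, dropped.
After projecting and ordering:
a.tag | p.year | p.auth_id
BQ | 2022 | 4
GN | 2021 | 3

(BQ, 2022, 4); (GN, 2021, 3)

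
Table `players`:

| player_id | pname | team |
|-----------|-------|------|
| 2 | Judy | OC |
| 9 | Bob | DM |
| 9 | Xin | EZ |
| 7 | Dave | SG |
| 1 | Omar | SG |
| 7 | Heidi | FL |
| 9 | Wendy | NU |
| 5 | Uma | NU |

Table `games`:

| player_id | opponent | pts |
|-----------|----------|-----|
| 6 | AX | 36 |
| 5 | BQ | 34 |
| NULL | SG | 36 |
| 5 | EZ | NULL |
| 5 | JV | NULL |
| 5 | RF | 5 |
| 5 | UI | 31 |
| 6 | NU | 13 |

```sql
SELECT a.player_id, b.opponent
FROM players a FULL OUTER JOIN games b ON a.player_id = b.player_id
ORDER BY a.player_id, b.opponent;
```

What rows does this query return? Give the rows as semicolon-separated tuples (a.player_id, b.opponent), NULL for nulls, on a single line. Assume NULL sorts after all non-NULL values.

FULL OUTER JOIN keeps every row from both sides; unmatched rows get NULL for the other side's columns.
Matching on a.player_id = b.player_id. A NULL in a compared column never satisfies the condition.
Matched pairs: 5; unmatched a rows kept: 7; unmatched b rows kept: 3.

(1, NULL); (2, NULL); (5, BQ); (5, EZ); (5, JV); (5, RF); (5, UI); (7, NULL); (7, NULL); (9, NULL); (9, NULL); (9, NULL); (NULL, AX); (NULL, NU); (NULL, SG)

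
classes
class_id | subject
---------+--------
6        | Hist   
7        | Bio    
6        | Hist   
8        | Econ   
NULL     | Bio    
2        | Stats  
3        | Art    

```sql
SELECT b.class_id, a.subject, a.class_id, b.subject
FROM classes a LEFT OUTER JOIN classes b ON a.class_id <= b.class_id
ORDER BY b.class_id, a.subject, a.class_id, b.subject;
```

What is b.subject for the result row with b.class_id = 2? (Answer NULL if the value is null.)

Stats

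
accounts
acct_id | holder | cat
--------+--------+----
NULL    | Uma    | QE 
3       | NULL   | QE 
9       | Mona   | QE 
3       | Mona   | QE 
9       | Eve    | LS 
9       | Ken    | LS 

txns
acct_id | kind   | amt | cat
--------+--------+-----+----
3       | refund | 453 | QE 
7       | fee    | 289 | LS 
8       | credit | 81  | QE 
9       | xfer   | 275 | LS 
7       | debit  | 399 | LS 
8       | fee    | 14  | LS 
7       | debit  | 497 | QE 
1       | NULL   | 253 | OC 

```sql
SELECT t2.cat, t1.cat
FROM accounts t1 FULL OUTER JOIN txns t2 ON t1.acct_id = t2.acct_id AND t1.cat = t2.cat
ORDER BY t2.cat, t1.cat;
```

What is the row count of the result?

12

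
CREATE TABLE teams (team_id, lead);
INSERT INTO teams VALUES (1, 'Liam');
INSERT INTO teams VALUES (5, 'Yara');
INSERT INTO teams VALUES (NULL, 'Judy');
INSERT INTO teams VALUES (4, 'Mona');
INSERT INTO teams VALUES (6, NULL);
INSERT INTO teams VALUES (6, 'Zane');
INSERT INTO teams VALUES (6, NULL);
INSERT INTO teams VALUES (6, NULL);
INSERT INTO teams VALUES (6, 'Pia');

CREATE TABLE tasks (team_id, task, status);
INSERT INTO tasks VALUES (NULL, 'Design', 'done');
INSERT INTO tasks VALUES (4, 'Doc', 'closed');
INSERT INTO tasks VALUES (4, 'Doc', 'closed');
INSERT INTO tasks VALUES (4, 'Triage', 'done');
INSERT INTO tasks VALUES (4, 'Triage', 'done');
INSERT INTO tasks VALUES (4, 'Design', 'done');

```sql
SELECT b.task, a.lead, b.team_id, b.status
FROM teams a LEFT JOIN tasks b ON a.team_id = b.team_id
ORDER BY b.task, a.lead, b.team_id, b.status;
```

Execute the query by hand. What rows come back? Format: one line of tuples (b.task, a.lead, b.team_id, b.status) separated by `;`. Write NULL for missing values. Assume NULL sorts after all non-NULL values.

LEFT JOIN keeps every row from `teams`; unmatched rows get NULL for `tasks`'s columns.
Matching on a.team_id = b.team_id. A NULL in a compared column never satisfies the condition.
Matched pairs: 5; unmatched a rows kept: 8.

(Design, Mona, 4, done); (Doc, Mona, 4, closed); (Doc, Mona, 4, closed); (Triage, Mona, 4, done); (Triage, Mona, 4, done); (NULL, Judy, NULL, NULL); (NULL, Liam, NULL, NULL); (NULL, Pia, NULL, NULL); (NULL, Yara, NULL, NULL); (NULL, Zane, NULL, NULL); (NULL, NULL, NULL, NULL); (NULL, NULL, NULL, NULL); (NULL, NULL, NULL, NULL)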